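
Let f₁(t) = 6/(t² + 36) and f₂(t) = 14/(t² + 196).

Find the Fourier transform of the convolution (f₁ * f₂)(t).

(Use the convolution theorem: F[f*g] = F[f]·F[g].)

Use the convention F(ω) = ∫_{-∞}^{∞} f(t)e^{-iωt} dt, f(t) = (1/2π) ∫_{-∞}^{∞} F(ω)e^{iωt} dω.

F[f₁*f₂](ω) = \pi^{2} e^{- 20 \left|{\omega}\right|}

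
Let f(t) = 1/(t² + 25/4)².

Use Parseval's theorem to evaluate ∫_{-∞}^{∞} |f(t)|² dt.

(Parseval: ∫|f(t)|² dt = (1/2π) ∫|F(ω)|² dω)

∫|f(t)|² dt = \frac{8 \pi}{15625}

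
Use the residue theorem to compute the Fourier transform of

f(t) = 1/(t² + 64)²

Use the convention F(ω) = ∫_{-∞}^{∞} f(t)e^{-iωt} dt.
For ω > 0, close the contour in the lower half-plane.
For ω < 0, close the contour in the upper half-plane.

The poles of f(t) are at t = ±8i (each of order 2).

Let g(z) = f(z)e^{-iωz}; for large |z| the factor e^{-iωz} decays in the lower half-plane when ω > 0 and in the upper half-plane when ω < 0.

Case ω > 0 (lower half-plane, clockwise contour ⇒ F(ω) = -2πi·ΣRes):
  Res_{z = - 8 i} g(z) = \frac{i \left(8 \omega + 1\right) e^{- 8 \omega}}{2048} (pole of order 2)
  F(ω) = -2πi·ΣRes = \frac{\pi \left(8 \omega + 1\right) e^{- 8 \omega}}{1024}

Case ω < 0 (upper half-plane, counterclockwise contour ⇒ F(ω) = +2πi·ΣRes):
  Res_{z = 8 i} g(z) = \frac{i \left(8 \omega - 1\right) e^{8 \omega}}{2048} (pole of order 2)
  F(ω) = 2πi·ΣRes = \frac{\pi \left(1 - 8 \omega\right) e^{8 \omega}}{1024}

Both cases combine into a single formula in |ω|:

F(ω) = \frac{\pi \left(8 \left|{\omega}\right| + 1\right) e^{- 8 \left|{\omega}\right|}}{1024}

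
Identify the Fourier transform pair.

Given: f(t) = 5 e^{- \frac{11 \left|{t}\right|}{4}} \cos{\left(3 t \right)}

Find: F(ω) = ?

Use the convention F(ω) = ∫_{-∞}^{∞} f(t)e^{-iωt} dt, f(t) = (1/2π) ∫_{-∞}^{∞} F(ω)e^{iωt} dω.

F(ω) = \frac{440 \left(16 \omega^{2} + 265\right)}{256 \omega^{4} - 736 \omega^{2} + 70225}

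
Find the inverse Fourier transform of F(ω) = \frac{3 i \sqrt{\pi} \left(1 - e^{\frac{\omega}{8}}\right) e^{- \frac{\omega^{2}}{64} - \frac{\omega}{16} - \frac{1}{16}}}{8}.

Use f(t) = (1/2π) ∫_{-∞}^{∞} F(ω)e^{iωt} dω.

f(t) = 3 e^{- 16 t^{2}} \sin{\left(2 t \right)}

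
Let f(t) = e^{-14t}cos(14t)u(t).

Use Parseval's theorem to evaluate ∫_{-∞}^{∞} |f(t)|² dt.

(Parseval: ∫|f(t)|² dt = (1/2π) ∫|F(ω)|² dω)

∫|f(t)|² dt = \frac{3}{112}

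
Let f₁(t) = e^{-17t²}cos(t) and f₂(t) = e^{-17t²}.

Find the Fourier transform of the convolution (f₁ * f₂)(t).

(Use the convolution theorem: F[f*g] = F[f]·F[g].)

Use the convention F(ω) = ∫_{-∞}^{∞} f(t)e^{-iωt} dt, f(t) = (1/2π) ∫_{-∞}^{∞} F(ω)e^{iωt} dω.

F[f₁*f₂](ω) = \frac{\pi \left(e^{\frac{\omega}{17}} + 1\right) e^{- \frac{\omega^{2}}{34} - \frac{\omega}{34} - \frac{1}{68}}}{34}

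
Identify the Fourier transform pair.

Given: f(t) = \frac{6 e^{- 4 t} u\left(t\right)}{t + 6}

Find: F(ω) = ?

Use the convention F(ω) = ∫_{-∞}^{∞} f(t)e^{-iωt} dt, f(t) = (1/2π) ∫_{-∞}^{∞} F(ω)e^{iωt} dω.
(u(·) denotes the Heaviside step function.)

F(ω) = 6 e^{6 i \omega + 24} \operatorname{E}_{1}\left(6 i \omega + 24\right)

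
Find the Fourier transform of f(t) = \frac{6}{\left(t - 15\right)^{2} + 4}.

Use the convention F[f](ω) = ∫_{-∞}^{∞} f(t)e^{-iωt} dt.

F(ω) = 3 \pi e^{- 15 i \omega - 2 \left|{\omega}\right|}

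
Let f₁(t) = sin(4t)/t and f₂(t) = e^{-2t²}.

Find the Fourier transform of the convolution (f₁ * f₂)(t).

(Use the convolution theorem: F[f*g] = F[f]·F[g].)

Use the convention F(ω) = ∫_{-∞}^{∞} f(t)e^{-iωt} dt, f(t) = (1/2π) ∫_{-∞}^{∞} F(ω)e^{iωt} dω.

F[f₁*f₂](ω) = \begin{cases} \frac{\sqrt{2} \pi^{\frac{3}{2}} e^{- \frac{\omega^{2}}{8}}}{2} & \text{for}\: \omega > -4 \wedge \omega < 4 \\0 & \text{otherwise} \end{cases}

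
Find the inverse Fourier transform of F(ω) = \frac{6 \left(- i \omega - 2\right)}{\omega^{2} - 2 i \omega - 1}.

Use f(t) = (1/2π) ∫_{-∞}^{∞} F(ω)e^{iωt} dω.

f(t) = 6 \left(t + 1\right) e^{- t} u\left(t\right)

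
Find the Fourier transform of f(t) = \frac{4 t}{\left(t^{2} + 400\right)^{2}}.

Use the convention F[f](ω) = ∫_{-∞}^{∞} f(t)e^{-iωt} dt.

F(ω) = - \frac{i \pi \omega e^{- 20 \left|{\omega}\right|}}{10}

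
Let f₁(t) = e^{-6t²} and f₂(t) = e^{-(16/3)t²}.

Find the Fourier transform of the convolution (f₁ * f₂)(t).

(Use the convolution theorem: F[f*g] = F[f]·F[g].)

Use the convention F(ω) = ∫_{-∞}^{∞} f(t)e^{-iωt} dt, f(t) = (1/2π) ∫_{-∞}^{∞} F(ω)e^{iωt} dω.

F[f₁*f₂](ω) = \frac{\sqrt{2} \pi e^{- \frac{17 \omega^{2}}{192}}}{8}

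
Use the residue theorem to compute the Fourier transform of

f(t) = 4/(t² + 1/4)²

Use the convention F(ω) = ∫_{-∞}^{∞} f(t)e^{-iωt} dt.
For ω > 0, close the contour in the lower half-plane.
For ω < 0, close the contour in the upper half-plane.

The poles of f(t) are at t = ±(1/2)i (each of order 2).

Let g(z) = f(z)e^{-iωz}; for large |z| the factor e^{-iωz} decays in the lower half-plane when ω > 0 and in the upper half-plane when ω < 0.

Case ω > 0 (lower half-plane, clockwise contour ⇒ F(ω) = -2πi·ΣRes):
  Res_{z = - \frac{i}{2}} g(z) = 4 i \left(\omega + 2\right) e^{- \frac{\omega}{2}} (pole of order 2)
  F(ω) = -2πi·ΣRes = 8 \pi \left(\omega + 2\right) e^{- \frac{\omega}{2}}

Case ω < 0 (upper half-plane, counterclockwise contour ⇒ F(ω) = +2πi·ΣRes):
  Res_{z = \frac{i}{2}} g(z) = 4 i \left(\omega - 2\right) e^{\frac{\omega}{2}} (pole of order 2)
  F(ω) = 2πi·ΣRes = 8 \pi \left(2 - \omega\right) e^{\frac{\omega}{2}}

Both cases combine into a single formula in |ω|:

F(ω) = 8 \pi \left(\left|{\omega}\right| + 2\right) e^{- \frac{\left|{\omega}\right|}{2}}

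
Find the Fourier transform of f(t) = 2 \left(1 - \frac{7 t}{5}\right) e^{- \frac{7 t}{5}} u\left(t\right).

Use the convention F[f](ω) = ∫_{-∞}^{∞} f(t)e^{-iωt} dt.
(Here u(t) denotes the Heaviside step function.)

F(ω) = \frac{50 i \omega}{- 25 \omega^{2} + 70 i \omega + 49}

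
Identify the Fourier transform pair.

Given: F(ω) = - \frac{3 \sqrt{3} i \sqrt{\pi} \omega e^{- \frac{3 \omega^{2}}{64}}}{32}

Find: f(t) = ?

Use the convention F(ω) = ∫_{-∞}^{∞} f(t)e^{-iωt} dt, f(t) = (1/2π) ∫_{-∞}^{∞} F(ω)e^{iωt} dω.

f(t) = 4 t e^{- \frac{16 t^{2}}{3}}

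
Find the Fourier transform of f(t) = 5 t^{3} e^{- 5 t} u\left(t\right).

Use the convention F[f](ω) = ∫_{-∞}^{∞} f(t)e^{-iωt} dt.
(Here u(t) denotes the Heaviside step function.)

F(ω) = \frac{30}{\left(i \omega + 5\right)^{4}}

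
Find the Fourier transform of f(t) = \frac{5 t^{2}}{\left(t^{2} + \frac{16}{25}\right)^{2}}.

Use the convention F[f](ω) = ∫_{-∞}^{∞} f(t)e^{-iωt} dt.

F(ω) = \frac{5 \pi \left(5 - 4 \left|{\omega}\right|\right) e^{- \frac{4 \left|{\omega}\right|}{5}}}{8}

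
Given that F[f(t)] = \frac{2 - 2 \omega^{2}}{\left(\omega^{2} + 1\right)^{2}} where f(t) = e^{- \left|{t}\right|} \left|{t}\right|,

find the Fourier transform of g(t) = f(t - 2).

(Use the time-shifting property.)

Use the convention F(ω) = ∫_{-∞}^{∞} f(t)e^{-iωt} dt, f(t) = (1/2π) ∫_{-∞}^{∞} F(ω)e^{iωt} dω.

F[g](ω) = \frac{2 \left(1 - \omega^{2}\right) e^{- 2 i \omega}}{\left(\omega^{2} + 1\right)^{2}}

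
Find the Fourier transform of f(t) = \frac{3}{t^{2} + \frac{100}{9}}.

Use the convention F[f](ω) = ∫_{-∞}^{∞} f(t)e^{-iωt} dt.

F(ω) = \frac{9 \pi e^{- \frac{10 \left|{\omega}\right|}{3}}}{10}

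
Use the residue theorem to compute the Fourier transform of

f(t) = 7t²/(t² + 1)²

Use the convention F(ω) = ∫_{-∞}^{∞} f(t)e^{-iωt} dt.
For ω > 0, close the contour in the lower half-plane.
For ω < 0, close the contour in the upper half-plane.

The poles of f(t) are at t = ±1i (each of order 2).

Let g(z) = f(z)e^{-iωz}; for large |z| the factor e^{-iωz} decays in the lower half-plane when ω > 0 and in the upper half-plane when ω < 0.

Case ω > 0 (lower half-plane, clockwise contour ⇒ F(ω) = -2πi·ΣRes):
  Res_{z = - i} g(z) = \frac{7 i \left(1 - \omega\right) e^{- \omega}}{4} (pole of order 2)
  F(ω) = -2πi·ΣRes = \frac{7 \pi \left(1 - \omega\right) e^{- \omega}}{2}

Case ω < 0 (upper half-plane, counterclockwise contour ⇒ F(ω) = +2πi·ΣRes):
  Res_{z = i} g(z) = \frac{7 i \left(- \omega - 1\right) e^{\omega}}{4} (pole of order 2)
  F(ω) = 2πi·ΣRes = \frac{7 \pi \left(\omega + 1\right) e^{\omega}}{2}

Both cases combine into a single formula in |ω|:

F(ω) = \frac{7 \pi \left(1 - \left|{\omega}\right|\right) e^{- \left|{\omega}\right|}}{2}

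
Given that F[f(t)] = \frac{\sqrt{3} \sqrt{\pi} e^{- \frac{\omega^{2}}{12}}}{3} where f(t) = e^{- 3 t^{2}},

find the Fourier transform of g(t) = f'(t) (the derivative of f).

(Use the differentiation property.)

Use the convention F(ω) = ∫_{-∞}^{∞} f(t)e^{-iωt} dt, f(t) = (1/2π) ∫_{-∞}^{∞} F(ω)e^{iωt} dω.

F[g](ω) = \frac{\sqrt{3} i \sqrt{\pi} \omega e^{- \frac{\omega^{2}}{12}}}{3}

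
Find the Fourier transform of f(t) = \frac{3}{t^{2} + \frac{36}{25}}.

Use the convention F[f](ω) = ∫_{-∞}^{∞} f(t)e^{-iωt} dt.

F(ω) = \frac{5 \pi e^{- \frac{6 \left|{\omega}\right|}{5}}}{2}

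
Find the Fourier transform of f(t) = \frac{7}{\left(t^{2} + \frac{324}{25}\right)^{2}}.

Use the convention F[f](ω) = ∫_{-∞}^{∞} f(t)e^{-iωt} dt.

F(ω) = \frac{175 \pi \left(18 \left|{\omega}\right| + 5\right) e^{- \frac{18 \left|{\omega}\right|}{5}}}{11664}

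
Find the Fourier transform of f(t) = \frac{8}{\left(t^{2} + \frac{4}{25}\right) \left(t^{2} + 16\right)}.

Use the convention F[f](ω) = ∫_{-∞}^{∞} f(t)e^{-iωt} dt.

F(ω) = - \frac{25 \pi e^{- 4 \left|{\omega}\right|}}{198} + \frac{125 \pi e^{- \frac{2 \left|{\omega}\right|}{5}}}{99}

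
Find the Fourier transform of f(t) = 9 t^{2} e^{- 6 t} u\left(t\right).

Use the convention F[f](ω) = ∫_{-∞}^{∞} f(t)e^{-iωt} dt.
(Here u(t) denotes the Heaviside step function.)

F(ω) = \frac{18}{\left(i \omega + 6\right)^{3}}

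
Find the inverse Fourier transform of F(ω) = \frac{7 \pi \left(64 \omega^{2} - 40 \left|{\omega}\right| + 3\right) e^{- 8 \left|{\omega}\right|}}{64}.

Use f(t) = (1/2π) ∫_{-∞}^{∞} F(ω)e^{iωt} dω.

f(t) = \frac{7 t^{4}}{\left(t^{2} + 64\right)^{3}}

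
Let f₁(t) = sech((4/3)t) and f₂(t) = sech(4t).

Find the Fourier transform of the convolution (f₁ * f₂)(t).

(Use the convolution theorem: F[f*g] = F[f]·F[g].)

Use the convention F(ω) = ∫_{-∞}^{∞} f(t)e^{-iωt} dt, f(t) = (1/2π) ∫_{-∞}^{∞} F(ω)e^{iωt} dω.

F[f₁*f₂](ω) = \frac{3 \pi^{2}}{8 \left(\cosh{\left(\frac{\pi \omega}{4} \right)} + \cosh{\left(\frac{\pi \omega}{2} \right)}\right)}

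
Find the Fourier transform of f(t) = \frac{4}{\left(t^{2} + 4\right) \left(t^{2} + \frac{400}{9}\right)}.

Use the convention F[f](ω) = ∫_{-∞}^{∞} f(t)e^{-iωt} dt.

F(ω) = \frac{9 \pi e^{- 2 \left|{\omega}\right|}}{182} - \frac{27 \pi e^{- \frac{20 \left|{\omega}\right|}{3}}}{1820}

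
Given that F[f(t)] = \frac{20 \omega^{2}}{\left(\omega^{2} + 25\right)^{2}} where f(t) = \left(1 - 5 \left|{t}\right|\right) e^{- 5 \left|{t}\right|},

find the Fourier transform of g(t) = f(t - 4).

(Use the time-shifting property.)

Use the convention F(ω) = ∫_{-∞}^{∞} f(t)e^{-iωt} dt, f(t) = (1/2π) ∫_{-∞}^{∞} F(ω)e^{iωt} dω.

F[g](ω) = \frac{20 \omega^{2} e^{- 4 i \omega}}{\left(\omega^{2} + 25\right)^{2}}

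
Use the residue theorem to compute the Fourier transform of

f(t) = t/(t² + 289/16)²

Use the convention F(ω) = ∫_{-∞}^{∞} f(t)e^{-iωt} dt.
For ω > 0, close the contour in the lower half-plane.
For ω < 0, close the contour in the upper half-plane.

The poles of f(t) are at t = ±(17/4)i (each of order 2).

Let g(z) = f(z)e^{-iωz}; for large |z| the factor e^{-iωz} decays in the lower half-plane when ω > 0 and in the upper half-plane when ω < 0.

Case ω > 0 (lower half-plane, clockwise contour ⇒ F(ω) = -2πi·ΣRes):
  Res_{z = - \frac{17 i}{4}} g(z) = \frac{\omega e^{- \frac{17 \omega}{4}}}{17} (pole of order 2)
  F(ω) = -2πi·ΣRes = - \frac{2 i \pi \omega e^{- \frac{17 \omega}{4}}}{17}

Case ω < 0 (upper half-plane, counterclockwise contour ⇒ F(ω) = +2πi·ΣRes):
  Res_{z = \frac{17 i}{4}} g(z) = - \frac{\omega e^{\frac{17 \omega}{4}}}{17} (pole of order 2)
  F(ω) = 2πi·ΣRes = - \frac{2 i \pi \omega e^{\frac{17 \omega}{4}}}{17}

Both cases combine into a single formula in |ω|:

F(ω) = - \frac{2 i \pi \omega e^{- \frac{17 \left|{\omega}\right|}{4}}}{17}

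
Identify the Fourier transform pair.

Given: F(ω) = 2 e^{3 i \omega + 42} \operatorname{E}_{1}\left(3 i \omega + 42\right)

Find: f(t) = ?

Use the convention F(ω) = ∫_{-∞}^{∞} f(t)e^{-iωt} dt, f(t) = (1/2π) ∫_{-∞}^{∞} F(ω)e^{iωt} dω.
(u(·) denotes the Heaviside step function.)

f(t) = \frac{2 e^{- 14 t} u\left(t\right)}{t + 3}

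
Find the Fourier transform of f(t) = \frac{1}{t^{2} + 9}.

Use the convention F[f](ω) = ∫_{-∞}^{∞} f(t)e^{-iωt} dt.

F(ω) = \frac{\pi e^{- 3 \left|{\omega}\right|}}{3}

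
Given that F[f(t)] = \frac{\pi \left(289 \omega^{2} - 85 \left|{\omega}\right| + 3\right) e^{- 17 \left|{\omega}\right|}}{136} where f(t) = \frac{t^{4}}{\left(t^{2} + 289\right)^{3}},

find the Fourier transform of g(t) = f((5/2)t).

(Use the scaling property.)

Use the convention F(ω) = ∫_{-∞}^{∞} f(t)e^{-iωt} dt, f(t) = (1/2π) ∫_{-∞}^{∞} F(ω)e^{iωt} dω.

F[g](ω) = \frac{\pi \left(1156 \omega^{2} - 850 \left|{\omega}\right| + 75\right) e^{- \frac{34 \left|{\omega}\right|}{5}}}{8500}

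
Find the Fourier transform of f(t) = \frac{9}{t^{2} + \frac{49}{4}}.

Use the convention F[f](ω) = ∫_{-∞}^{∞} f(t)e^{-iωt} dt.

F(ω) = \frac{18 \pi e^{- \frac{7 \left|{\omega}\right|}{2}}}{7}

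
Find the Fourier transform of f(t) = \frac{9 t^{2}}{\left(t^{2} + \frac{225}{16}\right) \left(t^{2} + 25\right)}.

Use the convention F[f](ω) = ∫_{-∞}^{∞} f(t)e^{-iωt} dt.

F(ω) = \frac{144 \pi e^{- 5 \left|{\omega}\right|}}{35} - \frac{108 \pi e^{- \frac{15 \left|{\omega}\right|}{4}}}{35}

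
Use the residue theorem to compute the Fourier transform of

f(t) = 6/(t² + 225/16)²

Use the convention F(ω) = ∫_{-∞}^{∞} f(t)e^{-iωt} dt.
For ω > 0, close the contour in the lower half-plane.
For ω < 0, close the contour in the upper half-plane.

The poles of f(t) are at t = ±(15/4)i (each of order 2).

Let g(z) = f(z)e^{-iωz}; for large |z| the factor e^{-iωz} decays in the lower half-plane when ω > 0 and in the upper half-plane when ω < 0.

Case ω > 0 (lower half-plane, clockwise contour ⇒ F(ω) = -2πi·ΣRes):
  Res_{z = - \frac{15 i}{4}} g(z) = \frac{8 i \left(15 \omega + 4\right) e^{- \frac{15 \omega}{4}}}{1125} (pole of order 2)
  F(ω) = -2πi·ΣRes = \frac{16 \pi \left(15 \omega + 4\right) e^{- \frac{15 \omega}{4}}}{1125}

Case ω < 0 (upper half-plane, counterclockwise contour ⇒ F(ω) = +2πi·ΣRes):
  Res_{z = \frac{15 i}{4}} g(z) = \frac{8 i \left(15 \omega - 4\right) e^{\frac{15 \omega}{4}}}{1125} (pole of order 2)
  F(ω) = 2πi·ΣRes = \frac{16 \pi \left(4 - 15 \omega\right) e^{\frac{15 \omega}{4}}}{1125}

Both cases combine into a single formula in |ω|:

F(ω) = \frac{16 \pi \left(15 \left|{\omega}\right| + 4\right) e^{- \frac{15 \left|{\omega}\right|}{4}}}{1125}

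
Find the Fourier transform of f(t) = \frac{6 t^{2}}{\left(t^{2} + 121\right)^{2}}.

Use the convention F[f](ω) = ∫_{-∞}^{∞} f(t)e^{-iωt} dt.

F(ω) = \frac{3 \pi \left(1 - 11 \left|{\omega}\right|\right) e^{- 11 \left|{\omega}\right|}}{11}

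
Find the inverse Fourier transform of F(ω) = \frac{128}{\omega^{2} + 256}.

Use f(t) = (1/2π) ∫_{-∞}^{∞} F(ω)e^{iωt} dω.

f(t) = 4 e^{- 16 \left|{t}\right|}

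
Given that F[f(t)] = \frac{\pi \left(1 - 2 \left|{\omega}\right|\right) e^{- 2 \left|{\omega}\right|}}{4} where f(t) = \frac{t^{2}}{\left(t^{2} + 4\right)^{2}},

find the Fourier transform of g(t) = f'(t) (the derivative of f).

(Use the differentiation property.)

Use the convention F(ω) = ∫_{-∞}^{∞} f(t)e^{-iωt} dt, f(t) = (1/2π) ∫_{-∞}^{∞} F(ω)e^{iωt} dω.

F[g](ω) = \frac{i \pi \omega \left(1 - 2 \left|{\omega}\right|\right) e^{- 2 \left|{\omega}\right|}}{4}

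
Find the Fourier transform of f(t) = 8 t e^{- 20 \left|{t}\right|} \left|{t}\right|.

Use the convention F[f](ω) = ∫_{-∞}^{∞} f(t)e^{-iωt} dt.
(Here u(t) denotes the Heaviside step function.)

F(ω) = \frac{32 i \omega \left(\omega^{2} - 1200\right)}{\left(\omega^{2} + 400\right)^{3}}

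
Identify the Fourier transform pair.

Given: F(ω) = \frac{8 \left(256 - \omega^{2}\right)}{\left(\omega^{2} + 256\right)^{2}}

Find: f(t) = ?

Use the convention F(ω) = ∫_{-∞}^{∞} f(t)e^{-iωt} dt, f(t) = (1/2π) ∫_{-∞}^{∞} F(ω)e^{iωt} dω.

f(t) = 4 e^{- 16 \left|{t}\right|} \left|{t}\right|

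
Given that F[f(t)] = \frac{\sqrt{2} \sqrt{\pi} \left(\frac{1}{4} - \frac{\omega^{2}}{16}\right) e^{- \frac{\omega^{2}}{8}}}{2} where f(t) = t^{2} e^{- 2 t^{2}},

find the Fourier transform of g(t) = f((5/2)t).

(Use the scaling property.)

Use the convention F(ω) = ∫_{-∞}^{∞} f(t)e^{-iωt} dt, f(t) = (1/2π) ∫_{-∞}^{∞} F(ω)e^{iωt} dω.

F[g](ω) = \frac{\sqrt{2} \sqrt{\pi} \left(25 - \omega^{2}\right) e^{- \frac{\omega^{2}}{50}}}{500}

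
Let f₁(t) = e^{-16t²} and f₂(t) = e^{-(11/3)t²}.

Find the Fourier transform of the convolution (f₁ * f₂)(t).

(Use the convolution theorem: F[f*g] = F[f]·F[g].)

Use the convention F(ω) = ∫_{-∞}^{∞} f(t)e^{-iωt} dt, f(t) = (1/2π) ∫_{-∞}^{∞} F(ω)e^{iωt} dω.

F[f₁*f₂](ω) = \frac{\sqrt{33} \pi e^{- \frac{59 \omega^{2}}{704}}}{44}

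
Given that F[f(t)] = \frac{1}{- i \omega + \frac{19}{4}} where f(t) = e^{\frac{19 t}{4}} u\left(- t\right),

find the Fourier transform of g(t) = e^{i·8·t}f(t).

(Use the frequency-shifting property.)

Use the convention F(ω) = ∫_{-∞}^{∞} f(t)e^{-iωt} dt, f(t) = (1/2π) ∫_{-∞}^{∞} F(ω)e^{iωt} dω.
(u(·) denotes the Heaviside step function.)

F[g](ω) = - \frac{4}{4 i \left(\omega - 8\right) - 19}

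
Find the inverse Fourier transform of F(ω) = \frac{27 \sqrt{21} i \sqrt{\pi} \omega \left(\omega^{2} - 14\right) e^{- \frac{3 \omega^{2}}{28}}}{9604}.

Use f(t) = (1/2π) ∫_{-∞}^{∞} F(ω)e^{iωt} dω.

f(t) = 2 t^{3} e^{- \frac{7 t^{2}}{3}}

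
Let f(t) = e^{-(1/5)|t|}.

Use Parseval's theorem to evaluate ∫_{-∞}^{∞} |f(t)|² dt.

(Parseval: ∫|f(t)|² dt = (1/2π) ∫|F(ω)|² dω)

∫|f(t)|² dt = 5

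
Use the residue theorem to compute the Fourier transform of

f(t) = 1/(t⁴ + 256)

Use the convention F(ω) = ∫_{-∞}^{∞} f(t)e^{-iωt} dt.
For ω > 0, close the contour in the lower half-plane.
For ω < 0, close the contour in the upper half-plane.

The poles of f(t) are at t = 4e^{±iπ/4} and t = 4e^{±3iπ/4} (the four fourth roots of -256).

Let g(z) = f(z)e^{-iωz}; for large |z| the factor e^{-iωz} decays in the lower half-plane when ω > 0 and in the upper half-plane when ω < 0.

Case ω > 0 (lower half-plane, clockwise contour ⇒ F(ω) = -2πi·ΣRes):
  Res_{z = - 2 \sqrt{2} - 2 \sqrt{2} i} g(z) = \frac{\sqrt{2} i \left(1 - i\right) e^{2 \sqrt{2} \omega \left(-1 + i\right)}}{512}
  Res_{z = 2 \sqrt{2} - 2 \sqrt{2} i} g(z) = \frac{\sqrt{2} i \left(1 + i\right) e^{- 2 \sqrt{2} \omega \left(1 + i\right)}}{512}
  F(ω) = -2πi·ΣRes = \frac{\sqrt{2} \pi \left(1 - i\right) \left(e^{4 \sqrt{2} i \omega} + i\right) e^{- 2 \sqrt{2} \omega \left(1 + i\right)}}{256} = \frac{\pi e^{- 2 \sqrt{2} \omega} \sin{\left(2 \sqrt{2} \omega + \frac{\pi}{4} \right)}}{64}

Case ω < 0 (upper half-plane, counterclockwise contour ⇒ F(ω) = +2πi·ΣRes):
  Res_{z = 2 \sqrt{2} + 2 \sqrt{2} i} g(z) = \frac{\sqrt{2} i \left(-1 + i\right) e^{2 \sqrt{2} \omega \left(1 - i\right)}}{512}
  Res_{z = - 2 \sqrt{2} + 2 \sqrt{2} i} g(z) = \frac{\sqrt{2} \left(1 - i\right) e^{2 \sqrt{2} \omega \left(1 + i\right)}}{512}
  F(ω) = 2πi·ΣRes = - \frac{\sqrt{2} i \pi \left(i \left(1 - i\right) e^{2 \sqrt{2} \omega \left(1 - i\right)} - \left(1 - i\right) e^{2 \sqrt{2} \omega \left(1 + i\right)}\right)}{256} = \frac{\pi e^{2 \sqrt{2} \omega} \cos{\left(2 \sqrt{2} \omega + \frac{\pi}{4} \right)}}{64}

Both cases combine into a single formula in |ω|:

F(ω) = \frac{\pi e^{- 2 \sqrt{2} \left|{\omega}\right|} \sin{\left(2 \sqrt{2} \left|{\omega}\right| + \frac{\pi}{4} \right)}}{64}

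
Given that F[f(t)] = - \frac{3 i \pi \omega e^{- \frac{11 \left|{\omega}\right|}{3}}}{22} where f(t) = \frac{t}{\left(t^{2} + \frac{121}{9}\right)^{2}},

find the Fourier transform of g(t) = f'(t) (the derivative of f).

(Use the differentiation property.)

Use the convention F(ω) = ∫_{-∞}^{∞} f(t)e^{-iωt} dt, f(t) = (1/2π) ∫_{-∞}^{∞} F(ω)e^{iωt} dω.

F[g](ω) = \frac{3 \pi \omega^{2} e^{- \frac{11 \left|{\omega}\right|}{3}}}{22}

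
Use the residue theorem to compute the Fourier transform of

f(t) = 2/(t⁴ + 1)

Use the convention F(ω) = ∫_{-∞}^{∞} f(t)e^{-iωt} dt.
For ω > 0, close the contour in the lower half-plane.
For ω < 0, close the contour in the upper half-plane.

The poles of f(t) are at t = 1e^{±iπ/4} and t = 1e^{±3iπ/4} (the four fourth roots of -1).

Let g(z) = f(z)e^{-iωz}; for large |z| the factor e^{-iωz} decays in the lower half-plane when ω > 0 and in the upper half-plane when ω < 0.

Case ω > 0 (lower half-plane, clockwise contour ⇒ F(ω) = -2πi·ΣRes):
  Res_{z = - \frac{\sqrt{2}}{2} - \frac{\sqrt{2} i}{2}} g(z) = \frac{\sqrt{2} i \left(1 - i\right) e^{\frac{\sqrt{2} \omega \left(-1 + i\right)}{2}}}{4}
  Res_{z = \frac{\sqrt{2}}{2} - \frac{\sqrt{2} i}{2}} g(z) = \frac{\sqrt{2} i \left(1 + i\right) e^{- \frac{\sqrt{2} \omega \left(1 + i\right)}{2}}}{4}
  F(ω) = -2πi·ΣRes = \frac{\sqrt{2} \pi \left(1 - i\right) \left(e^{\sqrt{2} i \omega} + i\right) e^{- \frac{\sqrt{2} \omega \left(1 + i\right)}{2}}}{2} = 2 \pi e^{- \frac{\sqrt{2} \omega}{2}} \sin{\left(\frac{\sqrt{2} \omega}{2} + \frac{\pi}{4} \right)}

Case ω < 0 (upper half-plane, counterclockwise contour ⇒ F(ω) = +2πi·ΣRes):
  Res_{z = \frac{\sqrt{2}}{2} + \frac{\sqrt{2} i}{2}} g(z) = \frac{\sqrt{2} i \left(-1 + i\right) e^{\frac{\sqrt{2} \omega \left(1 - i\right)}{2}}}{4}
  Res_{z = - \frac{\sqrt{2}}{2} + \frac{\sqrt{2} i}{2}} g(z) = \frac{\sqrt{2} \left(1 - i\right) e^{\frac{\sqrt{2} \omega \left(1 + i\right)}{2}}}{4}
  F(ω) = 2πi·ΣRes = - \frac{\sqrt{2} i \pi \left(i \left(1 - i\right) e^{\frac{\sqrt{2} \omega \left(1 - i\right)}{2}} - \left(1 - i\right) e^{\frac{\sqrt{2} \omega \left(1 + i\right)}{2}}\right)}{2} = 2 \pi e^{\frac{\sqrt{2} \omega}{2}} \cos{\left(\frac{\sqrt{2} \omega}{2} + \frac{\pi}{4} \right)}

Both cases combine into a single formula in |ω|:

F(ω) = 2 \pi e^{- \frac{\sqrt{2} \left|{\omega}\right|}{2}} \sin{\left(\frac{\sqrt{2} \left|{\omega}\right|}{2} + \frac{\pi}{4} \right)}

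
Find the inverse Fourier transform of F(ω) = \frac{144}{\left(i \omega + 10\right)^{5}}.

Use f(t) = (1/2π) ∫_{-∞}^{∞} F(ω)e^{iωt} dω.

f(t) = 6 t^{4} e^{- 10 t} u\left(t\right)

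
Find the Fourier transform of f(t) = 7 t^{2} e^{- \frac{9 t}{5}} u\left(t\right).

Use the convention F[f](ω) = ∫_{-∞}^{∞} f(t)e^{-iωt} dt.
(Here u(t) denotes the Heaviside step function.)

F(ω) = \frac{1750}{\left(5 i \omega + 9\right)^{3}}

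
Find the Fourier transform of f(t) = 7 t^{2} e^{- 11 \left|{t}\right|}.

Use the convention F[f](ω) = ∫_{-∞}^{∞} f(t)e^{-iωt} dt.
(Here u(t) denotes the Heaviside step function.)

F(ω) = \frac{308 \left(121 - 3 \omega^{2}\right)}{\left(\omega^{2} + 121\right)^{3}}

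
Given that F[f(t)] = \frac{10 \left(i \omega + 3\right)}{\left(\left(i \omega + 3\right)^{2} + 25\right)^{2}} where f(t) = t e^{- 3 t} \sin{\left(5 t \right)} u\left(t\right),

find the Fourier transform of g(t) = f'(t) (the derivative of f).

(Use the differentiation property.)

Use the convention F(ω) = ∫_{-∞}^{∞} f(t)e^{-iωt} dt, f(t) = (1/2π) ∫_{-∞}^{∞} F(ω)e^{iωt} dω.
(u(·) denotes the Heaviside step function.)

F[g](ω) = \frac{10 i \omega \left(i \omega + 3\right)}{\left(\left(i \omega + 3\right)^{2} + 25\right)^{2}}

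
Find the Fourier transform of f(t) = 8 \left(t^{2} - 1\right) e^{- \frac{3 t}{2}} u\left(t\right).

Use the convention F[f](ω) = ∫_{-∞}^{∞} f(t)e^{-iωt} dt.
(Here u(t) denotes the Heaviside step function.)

F(ω) = \frac{16 \left(16 i \omega - \left(2 i \omega + 3\right)^{3} + 24\right)}{\left(2 i \omega + 3\right)^{4}}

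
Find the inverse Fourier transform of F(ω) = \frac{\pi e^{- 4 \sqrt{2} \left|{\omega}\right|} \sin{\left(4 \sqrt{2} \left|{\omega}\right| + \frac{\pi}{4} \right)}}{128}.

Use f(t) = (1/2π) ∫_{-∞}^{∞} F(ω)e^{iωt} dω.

f(t) = \frac{4}{t^{4} + 4096}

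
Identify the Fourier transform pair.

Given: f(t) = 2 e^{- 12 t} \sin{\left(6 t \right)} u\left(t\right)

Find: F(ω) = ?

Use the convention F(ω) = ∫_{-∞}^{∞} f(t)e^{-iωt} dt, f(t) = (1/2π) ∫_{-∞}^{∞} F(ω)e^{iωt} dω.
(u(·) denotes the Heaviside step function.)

F(ω) = \frac{12}{\left(i \omega + 12\right)^{2} + 36}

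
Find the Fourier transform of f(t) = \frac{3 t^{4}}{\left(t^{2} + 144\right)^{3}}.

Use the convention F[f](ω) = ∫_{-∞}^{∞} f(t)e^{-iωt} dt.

F(ω) = \frac{3 \pi \left(48 \omega^{2} - 20 \left|{\omega}\right| + 1\right) e^{- 12 \left|{\omega}\right|}}{32}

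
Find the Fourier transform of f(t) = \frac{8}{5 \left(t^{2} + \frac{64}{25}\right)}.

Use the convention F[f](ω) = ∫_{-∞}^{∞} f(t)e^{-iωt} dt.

F(ω) = \pi e^{- \frac{8 \left|{\omega}\right|}{5}}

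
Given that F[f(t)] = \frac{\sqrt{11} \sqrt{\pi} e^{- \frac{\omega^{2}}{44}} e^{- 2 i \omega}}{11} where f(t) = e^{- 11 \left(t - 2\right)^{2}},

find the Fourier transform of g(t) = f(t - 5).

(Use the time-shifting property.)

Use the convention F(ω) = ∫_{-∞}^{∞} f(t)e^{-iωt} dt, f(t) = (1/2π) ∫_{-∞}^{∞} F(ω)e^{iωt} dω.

F[g](ω) = \frac{\sqrt{11} \sqrt{\pi} e^{- \frac{\omega \left(\omega + 308 i\right)}{44}}}{11}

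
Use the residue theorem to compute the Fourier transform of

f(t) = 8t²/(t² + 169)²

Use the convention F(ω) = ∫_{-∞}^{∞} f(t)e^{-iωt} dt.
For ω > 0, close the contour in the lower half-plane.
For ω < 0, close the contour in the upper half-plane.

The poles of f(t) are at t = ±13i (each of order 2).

Let g(z) = f(z)e^{-iωz}; for large |z| the factor e^{-iωz} decays in the lower half-plane when ω > 0 and in the upper half-plane when ω < 0.

Case ω > 0 (lower half-plane, clockwise contour ⇒ F(ω) = -2πi·ΣRes):
  Res_{z = - 13 i} g(z) = i \left(\frac{2}{13} - 2 \omega\right) e^{- 13 \omega} (pole of order 2)
  F(ω) = -2πi·ΣRes = \frac{4 \pi \left(1 - 13 \omega\right) e^{- 13 \omega}}{13}

Case ω < 0 (upper half-plane, counterclockwise contour ⇒ F(ω) = +2πi·ΣRes):
  Res_{z = 13 i} g(z) = i \left(- 2 \omega - \frac{2}{13}\right) e^{13 \omega} (pole of order 2)
  F(ω) = 2πi·ΣRes = \frac{4 \pi \left(13 \omega + 1\right) e^{13 \omega}}{13}

Both cases combine into a single formula in |ω|:

F(ω) = \frac{4 \pi \left(1 - 13 \left|{\omega}\right|\right) e^{- 13 \left|{\omega}\right|}}{13}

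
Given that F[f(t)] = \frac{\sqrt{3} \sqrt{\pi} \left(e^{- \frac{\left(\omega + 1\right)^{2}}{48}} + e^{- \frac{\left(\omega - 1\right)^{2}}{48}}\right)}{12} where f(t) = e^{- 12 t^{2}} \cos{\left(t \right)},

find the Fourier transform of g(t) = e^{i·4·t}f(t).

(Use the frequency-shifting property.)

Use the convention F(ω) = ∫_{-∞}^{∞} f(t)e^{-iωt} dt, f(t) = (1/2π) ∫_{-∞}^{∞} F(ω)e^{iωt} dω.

F[g](ω) = \frac{\sqrt{3} \sqrt{\pi} e^{- \frac{\left(\omega - 3\right)^{2}}{48}}}{12} + \frac{\sqrt{3} \sqrt{\pi} e^{- \frac{\left(\omega - 5\right)^{2}}{48}}}{12}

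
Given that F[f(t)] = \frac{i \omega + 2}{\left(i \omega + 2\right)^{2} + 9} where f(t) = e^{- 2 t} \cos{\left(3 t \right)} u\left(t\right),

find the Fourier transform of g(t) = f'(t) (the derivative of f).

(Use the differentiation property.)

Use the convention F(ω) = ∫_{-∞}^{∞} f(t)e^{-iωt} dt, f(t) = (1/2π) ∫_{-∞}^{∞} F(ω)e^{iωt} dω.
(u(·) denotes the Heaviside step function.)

F[g](ω) = \frac{i \omega \left(i \omega + 2\right)}{\left(i \omega + 2\right)^{2} + 9}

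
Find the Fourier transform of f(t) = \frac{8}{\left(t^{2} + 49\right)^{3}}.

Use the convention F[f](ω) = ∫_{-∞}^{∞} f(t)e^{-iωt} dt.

F(ω) = \frac{\pi \left(49 \omega^{2} + 21 \left|{\omega}\right| + 3\right) e^{- 7 \left|{\omega}\right|}}{16807}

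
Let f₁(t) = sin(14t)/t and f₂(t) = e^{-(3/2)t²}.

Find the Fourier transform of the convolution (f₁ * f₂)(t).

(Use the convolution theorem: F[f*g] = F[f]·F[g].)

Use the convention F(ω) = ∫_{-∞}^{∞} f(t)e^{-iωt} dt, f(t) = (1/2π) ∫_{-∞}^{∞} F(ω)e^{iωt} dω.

F[f₁*f₂](ω) = \begin{cases} \frac{\sqrt{6} \pi^{\frac{3}{2}} e^{- \frac{\omega^{2}}{6}}}{3} & \text{for}\: \omega > -14 \wedge \omega < 14 \\0 & \text{otherwise} \end{cases}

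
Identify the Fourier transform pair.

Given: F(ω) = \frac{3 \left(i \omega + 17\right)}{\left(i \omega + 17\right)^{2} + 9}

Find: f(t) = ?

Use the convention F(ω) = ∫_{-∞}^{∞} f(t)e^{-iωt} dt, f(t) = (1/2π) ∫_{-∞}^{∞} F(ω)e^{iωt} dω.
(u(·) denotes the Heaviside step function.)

f(t) = 3 e^{- 17 t} \cos{\left(3 t \right)} u\left(t\right)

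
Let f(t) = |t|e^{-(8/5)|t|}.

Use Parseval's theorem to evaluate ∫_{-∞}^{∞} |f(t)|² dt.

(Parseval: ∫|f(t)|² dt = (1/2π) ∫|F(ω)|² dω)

∫|f(t)|² dt = \frac{125}{1024}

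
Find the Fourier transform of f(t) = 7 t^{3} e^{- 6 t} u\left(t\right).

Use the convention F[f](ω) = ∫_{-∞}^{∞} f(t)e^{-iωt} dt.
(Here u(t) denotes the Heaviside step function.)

F(ω) = \frac{42}{\left(i \omega + 6\right)^{4}}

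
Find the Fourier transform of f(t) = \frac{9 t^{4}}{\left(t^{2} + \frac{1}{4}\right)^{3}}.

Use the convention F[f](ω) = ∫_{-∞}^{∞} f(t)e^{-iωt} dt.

F(ω) = \frac{9 \pi \left(\omega^{2} - 10 \left|{\omega}\right| + 12\right) e^{- \frac{\left|{\omega}\right|}{2}}}{16}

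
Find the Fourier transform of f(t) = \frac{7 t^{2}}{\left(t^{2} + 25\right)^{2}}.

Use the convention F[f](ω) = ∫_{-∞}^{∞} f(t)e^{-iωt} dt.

F(ω) = \frac{7 \pi \left(1 - 5 \left|{\omega}\right|\right) e^{- 5 \left|{\omega}\right|}}{10}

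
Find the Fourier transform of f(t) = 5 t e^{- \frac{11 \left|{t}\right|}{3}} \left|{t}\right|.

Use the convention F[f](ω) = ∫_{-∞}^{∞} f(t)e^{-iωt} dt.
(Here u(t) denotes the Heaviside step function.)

F(ω) = \frac{4860 i \omega \left(3 \omega^{2} - 121\right)}{\left(9 \omega^{2} + 121\right)^{3}}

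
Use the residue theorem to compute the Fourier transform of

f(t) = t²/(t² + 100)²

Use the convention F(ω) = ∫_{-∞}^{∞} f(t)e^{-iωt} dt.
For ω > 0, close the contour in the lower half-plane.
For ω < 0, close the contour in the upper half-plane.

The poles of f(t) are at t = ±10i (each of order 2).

Let g(z) = f(z)e^{-iωz}; for large |z| the factor e^{-iωz} decays in the lower half-plane when ω > 0 and in the upper half-plane when ω < 0.

Case ω > 0 (lower half-plane, clockwise contour ⇒ F(ω) = -2πi·ΣRes):
  Res_{z = - 10 i} g(z) = \frac{i \left(1 - 10 \omega\right) e^{- 10 \omega}}{40} (pole of order 2)
  F(ω) = -2πi·ΣRes = \frac{\pi \left(1 - 10 \omega\right) e^{- 10 \omega}}{20}

Case ω < 0 (upper half-plane, counterclockwise contour ⇒ F(ω) = +2πi·ΣRes):
  Res_{z = 10 i} g(z) = \frac{i \left(- 10 \omega - 1\right) e^{10 \omega}}{40} (pole of order 2)
  F(ω) = 2πi·ΣRes = \frac{\pi \left(10 \omega + 1\right) e^{10 \omega}}{20}

Both cases combine into a single formula in |ω|:

F(ω) = \frac{\pi \left(1 - 10 \left|{\omega}\right|\right) e^{- 10 \left|{\omega}\right|}}{20}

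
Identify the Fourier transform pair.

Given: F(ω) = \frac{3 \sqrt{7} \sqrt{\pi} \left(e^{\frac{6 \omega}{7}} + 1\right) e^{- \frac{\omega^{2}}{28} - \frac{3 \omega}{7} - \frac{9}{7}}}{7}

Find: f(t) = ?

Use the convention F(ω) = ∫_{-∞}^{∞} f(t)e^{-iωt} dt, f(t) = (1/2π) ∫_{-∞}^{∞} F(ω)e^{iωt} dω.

f(t) = 6 e^{- 7 t^{2}} \cos{\left(6 t \right)}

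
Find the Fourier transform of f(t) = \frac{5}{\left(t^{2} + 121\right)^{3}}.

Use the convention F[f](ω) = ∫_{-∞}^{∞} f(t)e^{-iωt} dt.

F(ω) = \frac{5 \pi \left(121 \omega^{2} + 33 \left|{\omega}\right| + 3\right) e^{- 11 \left|{\omega}\right|}}{1288408}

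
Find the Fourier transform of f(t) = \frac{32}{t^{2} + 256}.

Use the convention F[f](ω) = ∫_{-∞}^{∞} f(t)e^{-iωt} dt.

F(ω) = 2 \pi e^{- 16 \left|{\omega}\right|}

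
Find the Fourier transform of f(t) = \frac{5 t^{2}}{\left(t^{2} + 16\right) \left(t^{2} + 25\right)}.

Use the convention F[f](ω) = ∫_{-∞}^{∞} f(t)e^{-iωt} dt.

F(ω) = \frac{5 \pi \left(5 - 4 e^{\left|{\omega}\right|}\right) e^{- 5 \left|{\omega}\right|}}{9}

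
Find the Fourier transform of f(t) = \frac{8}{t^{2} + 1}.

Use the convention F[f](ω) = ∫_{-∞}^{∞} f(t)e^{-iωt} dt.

F(ω) = 8 \pi e^{- \left|{\omega}\right|}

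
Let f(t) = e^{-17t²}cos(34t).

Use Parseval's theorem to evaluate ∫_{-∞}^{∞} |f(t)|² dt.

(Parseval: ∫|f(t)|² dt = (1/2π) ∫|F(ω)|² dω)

∫|f(t)|² dt = \frac{\sqrt{34} \sqrt{\pi} \left(1 + e^{34}\right)}{68 e^{34}}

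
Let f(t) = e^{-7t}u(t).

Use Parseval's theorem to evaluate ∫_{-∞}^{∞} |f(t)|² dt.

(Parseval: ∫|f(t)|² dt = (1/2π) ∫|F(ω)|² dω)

∫|f(t)|² dt = \frac{1}{14}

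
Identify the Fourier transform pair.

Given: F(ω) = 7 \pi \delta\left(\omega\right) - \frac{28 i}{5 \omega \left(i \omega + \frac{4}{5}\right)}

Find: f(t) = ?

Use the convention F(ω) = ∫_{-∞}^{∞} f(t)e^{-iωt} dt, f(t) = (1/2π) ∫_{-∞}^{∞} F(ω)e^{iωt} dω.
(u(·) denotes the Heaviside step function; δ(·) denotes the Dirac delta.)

f(t) = 7 \left(1 - e^{- \frac{4 t}{5}}\right) u\left(t\right)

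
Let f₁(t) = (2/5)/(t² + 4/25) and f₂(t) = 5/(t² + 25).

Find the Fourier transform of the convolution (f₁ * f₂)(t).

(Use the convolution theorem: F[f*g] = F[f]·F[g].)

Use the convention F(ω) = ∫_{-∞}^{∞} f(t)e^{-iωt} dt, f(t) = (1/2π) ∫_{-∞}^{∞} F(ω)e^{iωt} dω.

F[f₁*f₂](ω) = \pi^{2} e^{- \frac{27 \left|{\omega}\right|}{5}}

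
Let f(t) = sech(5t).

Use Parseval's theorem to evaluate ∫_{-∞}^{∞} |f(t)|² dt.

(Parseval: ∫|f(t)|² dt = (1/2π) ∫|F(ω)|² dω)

∫|f(t)|² dt = \frac{2}{5}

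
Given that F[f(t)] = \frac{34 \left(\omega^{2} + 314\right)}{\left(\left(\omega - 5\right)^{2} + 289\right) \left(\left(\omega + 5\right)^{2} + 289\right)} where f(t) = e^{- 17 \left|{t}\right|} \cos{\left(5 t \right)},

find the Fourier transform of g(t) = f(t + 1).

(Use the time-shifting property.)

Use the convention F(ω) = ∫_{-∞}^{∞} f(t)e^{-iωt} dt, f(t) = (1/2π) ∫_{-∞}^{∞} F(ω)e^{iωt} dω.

F[g](ω) = \frac{34 \left(\omega^{2} + 314\right) e^{i \omega}}{\omega^{4} + 528 \omega^{2} + 98596}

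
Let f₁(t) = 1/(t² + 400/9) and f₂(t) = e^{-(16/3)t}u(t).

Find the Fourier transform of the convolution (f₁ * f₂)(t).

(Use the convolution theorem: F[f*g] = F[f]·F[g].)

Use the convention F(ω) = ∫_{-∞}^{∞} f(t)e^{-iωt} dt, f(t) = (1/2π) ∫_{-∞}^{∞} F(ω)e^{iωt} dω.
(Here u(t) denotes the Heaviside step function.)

F[f₁*f₂](ω) = \frac{9 \pi e^{- \frac{20 \left|{\omega}\right|}{3}}}{20 \left(3 i \omega + 16\right)}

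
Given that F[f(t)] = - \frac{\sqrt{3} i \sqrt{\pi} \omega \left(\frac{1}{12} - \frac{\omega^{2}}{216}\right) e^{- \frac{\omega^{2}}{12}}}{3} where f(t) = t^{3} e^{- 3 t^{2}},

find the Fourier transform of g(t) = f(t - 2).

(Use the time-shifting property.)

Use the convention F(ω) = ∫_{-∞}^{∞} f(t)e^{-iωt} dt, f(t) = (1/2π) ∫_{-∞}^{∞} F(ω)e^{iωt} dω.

F[g](ω) = \frac{\sqrt{3} i \sqrt{\pi} \omega \left(\omega^{2} - 18\right) e^{- \frac{\omega \left(\omega + 24 i\right)}{12}}}{648}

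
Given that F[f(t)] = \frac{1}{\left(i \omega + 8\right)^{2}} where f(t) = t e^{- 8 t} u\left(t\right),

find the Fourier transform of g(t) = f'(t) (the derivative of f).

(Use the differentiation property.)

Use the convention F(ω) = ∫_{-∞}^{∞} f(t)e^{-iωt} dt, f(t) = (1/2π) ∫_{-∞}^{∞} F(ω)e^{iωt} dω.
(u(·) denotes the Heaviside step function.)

F[g](ω) = \frac{i \omega}{\left(i \omega + 8\right)^{2}}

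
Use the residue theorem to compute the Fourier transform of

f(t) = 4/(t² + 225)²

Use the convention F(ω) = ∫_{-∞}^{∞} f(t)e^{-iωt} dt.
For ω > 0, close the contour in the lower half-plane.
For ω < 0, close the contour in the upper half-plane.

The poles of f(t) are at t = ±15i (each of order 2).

Let g(z) = f(z)e^{-iωz}; for large |z| the factor e^{-iωz} decays in the lower half-plane when ω > 0 and in the upper half-plane when ω < 0.

Case ω > 0 (lower half-plane, clockwise contour ⇒ F(ω) = -2πi·ΣRes):
  Res_{z = - 15 i} g(z) = \frac{i \left(15 \omega + 1\right) e^{- 15 \omega}}{3375} (pole of order 2)
  F(ω) = -2πi·ΣRes = \frac{2 \pi \left(15 \omega + 1\right) e^{- 15 \omega}}{3375}

Case ω < 0 (upper half-plane, counterclockwise contour ⇒ F(ω) = +2πi·ΣRes):
  Res_{z = 15 i} g(z) = \frac{i \left(15 \omega - 1\right) e^{15 \omega}}{3375} (pole of order 2)
  F(ω) = 2πi·ΣRes = \frac{2 \pi \left(1 - 15 \omega\right) e^{15 \omega}}{3375}

Both cases combine into a single formula in |ω|:

F(ω) = \frac{2 \pi \left(15 \left|{\omega}\right| + 1\right) e^{- 15 \left|{\omega}\right|}}{3375}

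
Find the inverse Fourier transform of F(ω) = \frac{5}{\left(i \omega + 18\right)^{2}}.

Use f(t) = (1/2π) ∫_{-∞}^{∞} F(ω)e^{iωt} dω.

f(t) = 5 t e^{- 18 t} u\left(t\right)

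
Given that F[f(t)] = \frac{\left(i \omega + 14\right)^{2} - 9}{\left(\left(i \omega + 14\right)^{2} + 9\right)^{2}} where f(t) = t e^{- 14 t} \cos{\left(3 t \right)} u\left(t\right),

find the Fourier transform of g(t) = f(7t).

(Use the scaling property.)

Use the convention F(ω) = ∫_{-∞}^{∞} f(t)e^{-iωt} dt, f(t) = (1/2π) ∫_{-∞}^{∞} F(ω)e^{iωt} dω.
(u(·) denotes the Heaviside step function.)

F[g](ω) = \frac{7 \left(\left(i \omega + 98\right)^{2} - 441\right)}{\left(\left(i \omega + 98\right)^{2} + 441\right)^{2}}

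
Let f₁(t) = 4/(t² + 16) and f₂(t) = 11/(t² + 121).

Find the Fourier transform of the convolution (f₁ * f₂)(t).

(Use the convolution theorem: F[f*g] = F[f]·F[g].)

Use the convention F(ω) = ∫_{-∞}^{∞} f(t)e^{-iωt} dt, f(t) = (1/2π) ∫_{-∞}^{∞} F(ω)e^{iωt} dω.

F[f₁*f₂](ω) = \pi^{2} e^{- 15 \left|{\omega}\right|}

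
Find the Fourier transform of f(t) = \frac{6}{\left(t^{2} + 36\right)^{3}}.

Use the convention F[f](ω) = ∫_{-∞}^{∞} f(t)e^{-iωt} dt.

F(ω) = \frac{\pi \left(12 \omega^{2} + 6 \left|{\omega}\right| + 1\right) e^{- 6 \left|{\omega}\right|}}{3456}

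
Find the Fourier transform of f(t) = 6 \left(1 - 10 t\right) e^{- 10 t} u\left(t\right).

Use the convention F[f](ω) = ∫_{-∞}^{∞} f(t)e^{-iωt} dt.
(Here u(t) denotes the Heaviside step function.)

F(ω) = \frac{6 i \omega}{- \omega^{2} + 20 i \omega + 100}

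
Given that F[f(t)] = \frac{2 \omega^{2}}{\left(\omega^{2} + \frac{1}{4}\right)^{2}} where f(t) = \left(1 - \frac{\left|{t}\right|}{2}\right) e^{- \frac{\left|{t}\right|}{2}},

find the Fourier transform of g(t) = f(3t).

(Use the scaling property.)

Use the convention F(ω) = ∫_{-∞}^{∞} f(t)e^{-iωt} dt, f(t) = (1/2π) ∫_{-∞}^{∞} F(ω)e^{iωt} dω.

F[g](ω) = \frac{96 \omega^{2}}{\left(4 \omega^{2} + 9\right)^{2}}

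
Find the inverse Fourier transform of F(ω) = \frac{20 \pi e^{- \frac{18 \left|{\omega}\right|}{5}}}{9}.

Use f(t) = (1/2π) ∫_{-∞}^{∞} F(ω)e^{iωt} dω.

f(t) = \frac{8}{t^{2} + \frac{324}{25}}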